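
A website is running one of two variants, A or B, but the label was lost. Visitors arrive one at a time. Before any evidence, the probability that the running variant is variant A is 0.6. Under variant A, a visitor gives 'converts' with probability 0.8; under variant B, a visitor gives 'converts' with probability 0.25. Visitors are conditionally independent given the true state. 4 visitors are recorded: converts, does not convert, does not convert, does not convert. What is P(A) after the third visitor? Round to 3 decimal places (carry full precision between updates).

0.254

Each posterior becomes the prior for the next update.
After 'converts': P(A) = 0.8·0.6000 / (0.8·0.6000 + 0.25·0.4000) ≈ 0.8276
After 'does not convert': P(A) = 0.2·0.8276 / (0.2·0.8276 + 0.75·0.1724) ≈ 0.5614
After 'does not convert': P(A) = 0.2·0.5614 / (0.2·0.5614 + 0.75·0.4386) ≈ 0.2545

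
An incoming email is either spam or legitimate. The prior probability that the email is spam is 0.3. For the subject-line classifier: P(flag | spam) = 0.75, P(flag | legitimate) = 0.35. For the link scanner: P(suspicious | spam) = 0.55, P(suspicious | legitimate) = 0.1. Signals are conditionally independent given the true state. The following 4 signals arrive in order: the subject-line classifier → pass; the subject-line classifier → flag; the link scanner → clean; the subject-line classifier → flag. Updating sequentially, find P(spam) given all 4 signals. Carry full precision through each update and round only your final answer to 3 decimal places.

Apply Bayes' rule sequentially, carrying P(spam) forward.
After the subject-line classifier='pass': P(spam) = 0.25·0.3000 / (0.25·0.3000 + 0.65·0.7000) ≈ 0.1415
After the subject-line classifier='flag': P(spam) = 0.75·0.1415 / (0.75·0.1415 + 0.35·0.8585) ≈ 0.2610
After the link scanner='clean': P(spam) = 0.45·0.2610 / (0.45·0.2610 + 0.9·0.7390) ≈ 0.1501
After the subject-line classifier='flag': P(spam) = 0.75·0.1501 / (0.75·0.1501 + 0.35·0.8499) ≈ 0.2745

0.275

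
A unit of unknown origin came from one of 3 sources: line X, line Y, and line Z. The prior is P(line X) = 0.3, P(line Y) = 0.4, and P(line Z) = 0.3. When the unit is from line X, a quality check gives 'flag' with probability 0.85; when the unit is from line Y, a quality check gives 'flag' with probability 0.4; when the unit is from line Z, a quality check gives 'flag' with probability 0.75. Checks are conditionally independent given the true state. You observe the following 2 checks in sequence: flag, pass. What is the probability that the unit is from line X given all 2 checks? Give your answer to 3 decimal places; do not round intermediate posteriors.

0.201

After 'flag': normaliser = 0.85·0.3000 + 0.4·0.4000 + 0.75·0.3000; P(line X) ≈ 0.3984, P(line Y) ≈ 0.2500, P(line Z) ≈ 0.3516
After 'pass': normaliser = 0.15·0.3984 + 0.6·0.2500 + 0.25·0.3516; P(line X) ≈ 0.2008, P(line Y) ≈ 0.5039, P(line Z) ≈ 0.2953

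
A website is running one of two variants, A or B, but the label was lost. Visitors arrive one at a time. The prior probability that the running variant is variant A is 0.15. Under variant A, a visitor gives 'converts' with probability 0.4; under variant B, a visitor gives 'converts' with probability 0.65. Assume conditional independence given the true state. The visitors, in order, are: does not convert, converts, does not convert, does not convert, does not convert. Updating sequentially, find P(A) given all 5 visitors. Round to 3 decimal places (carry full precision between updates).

After 'does not convert': P(A) = 0.6·0.1500 / (0.6·0.1500 + 0.35·0.8500) ≈ 0.2323
After 'converts': P(A) = 0.4·0.2323 / (0.4·0.2323 + 0.65·0.7677) ≈ 0.1569
After 'does not convert': P(A) = 0.6·0.1569 / (0.6·0.1569 + 0.35·0.8431) ≈ 0.2419
After 'does not convert': P(A) = 0.6·0.2419 / (0.6·0.2419 + 0.35·0.7581) ≈ 0.3536
After 'does not convert': P(A) = 0.6·0.3536 / (0.6·0.3536 + 0.35·0.6464) ≈ 0.4840

0.484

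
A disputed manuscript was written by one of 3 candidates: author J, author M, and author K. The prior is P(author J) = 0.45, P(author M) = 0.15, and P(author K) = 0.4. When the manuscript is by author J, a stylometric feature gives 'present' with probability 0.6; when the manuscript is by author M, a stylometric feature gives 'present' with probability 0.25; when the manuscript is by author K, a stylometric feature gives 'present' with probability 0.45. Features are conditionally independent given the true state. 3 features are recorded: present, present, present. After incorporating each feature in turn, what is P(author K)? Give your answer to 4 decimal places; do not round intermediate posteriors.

0.2680

After 'present': normaliser = 0.6·0.4500 + 0.25·0.1500 + 0.45·0.4000; P(author J) ≈ 0.5538, P(author M) ≈ 0.0769, P(author K) ≈ 0.3692
After 'present': normaliser = 0.6·0.5538 + 0.25·0.0769 + 0.45·0.3692; P(author J) ≈ 0.6419, P(author M) ≈ 0.0371, P(author K) ≈ 0.3210
After 'present': normaliser = 0.6·0.6419 + 0.25·0.0371 + 0.45·0.3210; P(author J) ≈ 0.7147, P(author M) ≈ 0.0172, P(author K) ≈ 0.2680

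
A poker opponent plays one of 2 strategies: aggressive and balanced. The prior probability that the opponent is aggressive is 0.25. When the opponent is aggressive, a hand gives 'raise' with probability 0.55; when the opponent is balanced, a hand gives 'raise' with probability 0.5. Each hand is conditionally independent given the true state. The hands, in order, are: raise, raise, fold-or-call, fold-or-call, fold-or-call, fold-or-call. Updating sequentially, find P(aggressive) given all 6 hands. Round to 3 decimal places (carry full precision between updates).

After 'raise': P(aggressive) = 0.55·0.2500 / (0.55·0.2500 + 0.5·0.7500) ≈ 0.2683
After 'raise': P(aggressive) = 0.55·0.2683 / (0.55·0.2683 + 0.5·0.7317) ≈ 0.2874
After 'fold-or-call': P(aggressive) = 0.45·0.2874 / (0.45·0.2874 + 0.5·0.7126) ≈ 0.2663
After 'fold-or-call': P(aggressive) = 0.45·0.2663 / (0.45·0.2663 + 0.5·0.7337) ≈ 0.2463
After 'fold-or-call': P(aggressive) = 0.45·0.2463 / (0.45·0.2463 + 0.5·0.7537) ≈ 0.2272
After 'fold-or-call': P(aggressive) = 0.45·0.2272 / (0.45·0.2272 + 0.5·0.7728) ≈ 0.2093

0.209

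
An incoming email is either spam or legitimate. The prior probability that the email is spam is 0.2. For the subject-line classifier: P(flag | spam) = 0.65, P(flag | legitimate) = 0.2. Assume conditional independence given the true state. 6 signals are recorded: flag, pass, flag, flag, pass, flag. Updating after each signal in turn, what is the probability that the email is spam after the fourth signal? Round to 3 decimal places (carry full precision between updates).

After 'flag': P(spam) = 0.65·0.2000 / (0.65·0.2000 + 0.2·0.8000) ≈ 0.4483
After 'pass': P(spam) = 0.35·0.4483 / (0.35·0.4483 + 0.8·0.5517) ≈ 0.2622
After 'flag': P(spam) = 0.65·0.2622 / (0.65·0.2622 + 0.2·0.7378) ≈ 0.5360
After 'flag': P(spam) = 0.65·0.5360 / (0.65·0.5360 + 0.2·0.4640) ≈ 0.7897

0.790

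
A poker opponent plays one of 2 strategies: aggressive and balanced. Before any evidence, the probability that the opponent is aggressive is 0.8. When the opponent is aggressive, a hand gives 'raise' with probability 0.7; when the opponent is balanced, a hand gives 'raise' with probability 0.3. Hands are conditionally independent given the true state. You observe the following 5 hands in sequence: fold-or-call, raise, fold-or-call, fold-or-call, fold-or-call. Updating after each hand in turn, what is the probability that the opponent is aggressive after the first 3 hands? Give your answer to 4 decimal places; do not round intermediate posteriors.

After 'fold-or-call': P(aggressive) = 0.3·0.8000 / (0.3·0.8000 + 0.7·0.2000) ≈ 0.6316
After 'raise': P(aggressive) = 0.7·0.6316 / (0.7·0.6316 + 0.3·0.3684) ≈ 0.8000
After 'fold-or-call': P(aggressive) = 0.3·0.8000 / (0.3·0.8000 + 0.7·0.2000) ≈ 0.6316

0.6316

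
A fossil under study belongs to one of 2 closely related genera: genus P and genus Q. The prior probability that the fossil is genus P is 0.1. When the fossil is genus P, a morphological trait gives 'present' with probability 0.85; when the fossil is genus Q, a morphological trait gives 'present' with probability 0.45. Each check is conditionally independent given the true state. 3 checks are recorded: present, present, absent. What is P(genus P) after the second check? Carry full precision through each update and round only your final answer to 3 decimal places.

0.284

After 'present': P(genus P) = 0.85·0.1000 / (0.85·0.1000 + 0.45·0.9000) ≈ 0.1735
After 'present': P(genus P) = 0.85·0.1735 / (0.85·0.1735 + 0.45·0.8265) ≈ 0.2839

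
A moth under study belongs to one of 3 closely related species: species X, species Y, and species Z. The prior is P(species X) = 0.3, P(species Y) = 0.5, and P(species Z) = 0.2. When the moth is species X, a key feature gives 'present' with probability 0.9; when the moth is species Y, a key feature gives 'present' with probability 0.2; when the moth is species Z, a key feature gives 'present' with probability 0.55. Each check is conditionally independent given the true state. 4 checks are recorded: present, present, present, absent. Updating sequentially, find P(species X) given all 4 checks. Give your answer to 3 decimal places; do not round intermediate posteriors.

After 'present': normaliser = 0.9·0.3000 + 0.2·0.5000 + 0.55·0.2000; P(species X) ≈ 0.5625, P(species Y) ≈ 0.2083, P(species Z) ≈ 0.2292
After 'present': normaliser = 0.9·0.5625 + 0.2·0.2083 + 0.55·0.2292; P(species X) ≈ 0.7512, P(species Y) ≈ 0.0618, P(species Z) ≈ 0.1870
After 'present': normaliser = 0.9·0.7512 + 0.2·0.0618 + 0.55·0.1870; P(species X) ≈ 0.8544, P(species Y) ≈ 0.0156, P(species Z) ≈ 0.1300
After 'absent': normaliser = 0.1·0.8544 + 0.8·0.0156 + 0.45·0.1300; P(species X) ≈ 0.5462, P(species Y) ≈ 0.0799, P(species Z) ≈ 0.3739

0.546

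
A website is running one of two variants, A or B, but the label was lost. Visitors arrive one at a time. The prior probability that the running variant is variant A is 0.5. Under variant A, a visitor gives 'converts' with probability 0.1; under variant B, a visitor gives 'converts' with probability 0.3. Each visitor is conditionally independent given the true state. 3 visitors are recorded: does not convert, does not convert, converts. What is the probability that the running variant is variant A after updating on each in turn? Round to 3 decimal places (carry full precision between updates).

0.355

After 'does not convert': P(A) = 0.9·0.5000 / (0.9·0.5000 + 0.7·0.5000) ≈ 0.5625
After 'does not convert': P(A) = 0.9·0.5625 / (0.9·0.5625 + 0.7·0.4375) ≈ 0.6231
After 'converts': P(A) = 0.1·0.6231 / (0.1·0.6231 + 0.3·0.3769) ≈ 0.3553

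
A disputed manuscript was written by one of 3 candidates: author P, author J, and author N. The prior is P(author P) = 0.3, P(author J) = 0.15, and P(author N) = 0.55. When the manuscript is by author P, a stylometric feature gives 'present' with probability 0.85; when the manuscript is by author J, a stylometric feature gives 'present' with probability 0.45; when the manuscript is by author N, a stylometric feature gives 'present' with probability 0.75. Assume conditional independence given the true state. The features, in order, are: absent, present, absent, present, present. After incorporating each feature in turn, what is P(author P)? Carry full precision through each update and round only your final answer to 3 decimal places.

0.182

Each posterior becomes the prior for the next update.
After 'absent': normaliser = 0.15·0.3000 + 0.55·0.1500 + 0.25·0.5500; P(author P) ≈ 0.1698, P(author J) ≈ 0.3113, P(author N) ≈ 0.5189
After 'present': normaliser = 0.85·0.1698 + 0.45·0.3113 + 0.75·0.5189; P(author P) ≈ 0.2143, P(author J) ≈ 0.2080, P(author N) ≈ 0.5777
After 'absent': normaliser = 0.15·0.2143 + 0.55·0.2080 + 0.25·0.5777; P(author P) ≈ 0.1105, P(author J) ≈ 0.3931, P(author N) ≈ 0.4964
After 'present': normaliser = 0.85·0.1105 + 0.45·0.3931 + 0.75·0.4964; P(author P) ≈ 0.1460, P(author J) ≈ 0.2751, P(author N) ≈ 0.5789
After 'present': normaliser = 0.85·0.1460 + 0.45·0.2751 + 0.75·0.5789; P(author P) ≈ 0.1820, P(author J) ≈ 0.1815, P(author N) ≈ 0.6366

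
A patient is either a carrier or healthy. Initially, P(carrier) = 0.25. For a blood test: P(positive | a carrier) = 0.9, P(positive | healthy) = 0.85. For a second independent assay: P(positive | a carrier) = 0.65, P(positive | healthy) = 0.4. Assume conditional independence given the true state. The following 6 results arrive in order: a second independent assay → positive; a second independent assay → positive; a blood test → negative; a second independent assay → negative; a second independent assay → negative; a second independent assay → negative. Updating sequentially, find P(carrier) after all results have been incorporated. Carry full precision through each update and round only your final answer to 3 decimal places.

0.104

Each posterior becomes the prior for the next update.
After a second independent assay='positive': P(carrier) = 0.65·0.2500 / (0.65·0.2500 + 0.4·0.7500) ≈ 0.3514
After a second independent assay='positive': P(carrier) = 0.65·0.3514 / (0.65·0.3514 + 0.4·0.6486) ≈ 0.4681
After a blood test='negative': P(carrier) = 0.1·0.4681 / (0.1·0.4681 + 0.15·0.5319) ≈ 0.3698
After a second independent assay='negative': P(carrier) = 0.35·0.3698 / (0.35·0.3698 + 0.6·0.6302) ≈ 0.2550
After a second independent assay='negative': P(carrier) = 0.35·0.2550 / (0.35·0.2550 + 0.6·0.7450) ≈ 0.1664
After a second independent assay='negative': P(carrier) = 0.35·0.1664 / (0.35·0.1664 + 0.6·0.8336) ≈ 0.1043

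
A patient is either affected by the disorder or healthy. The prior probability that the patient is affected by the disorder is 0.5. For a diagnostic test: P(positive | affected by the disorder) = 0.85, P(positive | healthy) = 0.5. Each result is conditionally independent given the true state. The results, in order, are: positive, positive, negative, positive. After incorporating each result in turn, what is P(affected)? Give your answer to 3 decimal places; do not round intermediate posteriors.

After 'positive': P(affected) = 0.85·0.5000 / (0.85·0.5000 + 0.5·0.5000) ≈ 0.6296
After 'positive': P(affected) = 0.85·0.6296 / (0.85·0.6296 + 0.5·0.3704) ≈ 0.7429
After 'negative': P(affected) = 0.15·0.7429 / (0.15·0.7429 + 0.5·0.2571) ≈ 0.4644
After 'positive': P(affected) = 0.85·0.4644 / (0.85·0.4644 + 0.5·0.5356) ≈ 0.5958

0.596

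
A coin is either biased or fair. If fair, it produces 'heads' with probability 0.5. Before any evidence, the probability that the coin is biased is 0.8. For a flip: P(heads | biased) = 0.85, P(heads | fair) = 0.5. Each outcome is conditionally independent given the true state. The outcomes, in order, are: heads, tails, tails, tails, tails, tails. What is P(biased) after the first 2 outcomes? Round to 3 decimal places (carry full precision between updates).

After 'heads': P(biased) = 0.85·0.8000 / (0.85·0.8000 + 0.5·0.2000) ≈ 0.8718
After 'tails': P(biased) = 0.15·0.8718 / (0.15·0.8718 + 0.5·0.1282) ≈ 0.6711

0.671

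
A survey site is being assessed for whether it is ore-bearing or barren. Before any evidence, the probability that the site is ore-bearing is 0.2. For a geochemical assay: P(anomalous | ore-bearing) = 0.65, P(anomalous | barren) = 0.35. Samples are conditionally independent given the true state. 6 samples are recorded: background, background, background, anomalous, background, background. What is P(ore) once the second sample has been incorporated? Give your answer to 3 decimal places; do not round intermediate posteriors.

0.068

Each posterior becomes the prior for the next update.
After 'background': P(ore) = 0.35·0.2000 / (0.35·0.2000 + 0.65·0.8000) ≈ 0.1186
After 'background': P(ore) = 0.35·0.1186 / (0.35·0.1186 + 0.65·0.8814) ≈ 0.0676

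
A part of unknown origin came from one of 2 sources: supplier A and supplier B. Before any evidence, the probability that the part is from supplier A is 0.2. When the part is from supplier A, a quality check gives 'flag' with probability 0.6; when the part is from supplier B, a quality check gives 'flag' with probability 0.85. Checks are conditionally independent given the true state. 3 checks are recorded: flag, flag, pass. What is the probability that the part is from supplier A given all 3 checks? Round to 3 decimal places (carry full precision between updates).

After 'flag': P(supplier A) = 0.6·0.2000 / (0.6·0.2000 + 0.85·0.8000) ≈ 0.1500
After 'flag': P(supplier A) = 0.6·0.1500 / (0.6·0.1500 + 0.85·0.8500) ≈ 0.1108
After 'pass': P(supplier A) = 0.4·0.1108 / (0.4·0.1108 + 0.15·0.8892) ≈ 0.2494

0.249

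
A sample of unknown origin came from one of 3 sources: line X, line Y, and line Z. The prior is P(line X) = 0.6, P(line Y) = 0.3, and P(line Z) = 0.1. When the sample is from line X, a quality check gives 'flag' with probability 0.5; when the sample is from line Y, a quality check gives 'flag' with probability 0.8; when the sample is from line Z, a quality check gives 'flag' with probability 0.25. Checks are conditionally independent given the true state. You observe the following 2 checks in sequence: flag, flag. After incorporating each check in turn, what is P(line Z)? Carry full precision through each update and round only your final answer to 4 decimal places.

0.0179

After 'flag': normaliser = 0.5·0.6000 + 0.8·0.3000 + 0.25·0.1000; P(line X) ≈ 0.5310, P(line Y) ≈ 0.4248, P(line Z) ≈ 0.0442
After 'flag': normaliser = 0.5·0.5310 + 0.8·0.4248 + 0.25·0.0442; P(line X) ≈ 0.4307, P(line Y) ≈ 0.5513, P(line Z) ≈ 0.0179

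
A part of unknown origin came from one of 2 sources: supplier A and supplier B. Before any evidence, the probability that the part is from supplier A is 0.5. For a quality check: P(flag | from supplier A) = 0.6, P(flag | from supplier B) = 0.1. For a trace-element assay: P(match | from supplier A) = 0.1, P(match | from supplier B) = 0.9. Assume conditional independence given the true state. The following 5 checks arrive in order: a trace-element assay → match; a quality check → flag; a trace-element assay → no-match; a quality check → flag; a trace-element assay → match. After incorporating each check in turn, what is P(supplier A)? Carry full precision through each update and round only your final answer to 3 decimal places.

After a trace-element assay='match': P(supplier A) = 0.1·0.5000 / (0.1·0.5000 + 0.9·0.5000) ≈ 0.1000
After a quality check='flag': P(supplier A) = 0.6·0.1000 / (0.6·0.1000 + 0.1·0.9000) ≈ 0.4000
After a trace-element assay='no-match': P(supplier A) = 0.9·0.4000 / (0.9·0.4000 + 0.1·0.6000) ≈ 0.8571
After a quality check='flag': P(supplier A) = 0.6·0.8571 / (0.6·0.8571 + 0.1·0.1429) ≈ 0.9730
After a trace-element assay='match': P(supplier A) = 0.1·0.9730 / (0.1·0.9730 + 0.9·0.0270) ≈ 0.8000

0.800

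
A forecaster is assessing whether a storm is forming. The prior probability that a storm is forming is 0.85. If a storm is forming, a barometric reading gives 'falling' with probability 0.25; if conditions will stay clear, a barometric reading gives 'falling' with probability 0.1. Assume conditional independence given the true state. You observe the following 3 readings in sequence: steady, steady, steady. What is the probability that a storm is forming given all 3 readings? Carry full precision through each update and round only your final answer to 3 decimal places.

Each posterior becomes the prior for the next update.
After 'steady': P(storm) = 0.75·0.8500 / (0.75·0.8500 + 0.9·0.1500) ≈ 0.8252
After 'steady': P(storm) = 0.75·0.8252 / (0.75·0.8252 + 0.9·0.1748) ≈ 0.7974
After 'steady': P(storm) = 0.75·0.7974 / (0.75·0.7974 + 0.9·0.2026) ≈ 0.7663

0.766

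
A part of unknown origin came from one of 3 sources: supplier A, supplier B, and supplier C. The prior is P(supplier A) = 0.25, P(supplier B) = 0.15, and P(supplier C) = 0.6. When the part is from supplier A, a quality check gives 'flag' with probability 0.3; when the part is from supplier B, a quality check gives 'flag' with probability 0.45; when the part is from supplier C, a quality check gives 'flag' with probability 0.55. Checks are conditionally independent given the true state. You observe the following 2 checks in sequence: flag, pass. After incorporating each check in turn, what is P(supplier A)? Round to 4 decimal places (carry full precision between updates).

After 'flag': normaliser = 0.3·0.2500 + 0.45·0.1500 + 0.55·0.6000; P(supplier A) ≈ 0.1587, P(supplier B) ≈ 0.1429, P(supplier C) ≈ 0.6984
After 'pass': normaliser = 0.7·0.1587 + 0.55·0.1429 + 0.45·0.6984; P(supplier A) ≈ 0.2205, P(supplier B) ≈ 0.1559, P(supplier C) ≈ 0.6236

0.2205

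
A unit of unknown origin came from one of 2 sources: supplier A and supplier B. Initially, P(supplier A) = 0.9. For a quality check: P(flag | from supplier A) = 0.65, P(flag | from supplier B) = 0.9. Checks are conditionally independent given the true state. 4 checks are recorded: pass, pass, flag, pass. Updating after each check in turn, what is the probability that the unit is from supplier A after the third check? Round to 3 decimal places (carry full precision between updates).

0.988

After 'pass': P(supplier A) = 0.35·0.9000 / (0.35·0.9000 + 0.1·0.1000) ≈ 0.9692
After 'pass': P(supplier A) = 0.35·0.9692 / (0.35·0.9692 + 0.1·0.0308) ≈ 0.9910
After 'flag': P(supplier A) = 0.65·0.9910 / (0.65·0.9910 + 0.9·0.0090) ≈ 0.9876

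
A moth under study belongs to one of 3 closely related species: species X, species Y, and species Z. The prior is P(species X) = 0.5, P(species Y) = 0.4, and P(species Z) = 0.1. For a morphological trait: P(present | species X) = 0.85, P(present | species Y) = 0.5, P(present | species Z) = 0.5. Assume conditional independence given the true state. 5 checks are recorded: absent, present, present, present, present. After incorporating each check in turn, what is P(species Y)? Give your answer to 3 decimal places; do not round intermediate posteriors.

Each posterior becomes the prior for the next update.
After 'absent': normaliser = 0.15·0.5000 + 0.5·0.4000 + 0.5·0.1000; P(species X) ≈ 0.2308, P(species Y) ≈ 0.6154, P(species Z) ≈ 0.1538
After 'present': normaliser = 0.85·0.2308 + 0.5·0.6154 + 0.5·0.1538; P(species X) ≈ 0.3377, P(species Y) ≈ 0.5298, P(species Z) ≈ 0.1325
After 'present': normaliser = 0.85·0.3377 + 0.5·0.5298 + 0.5·0.1325; P(species X) ≈ 0.4644, P(species Y) ≈ 0.4285, P(species Z) ≈ 0.1071
After 'present': normaliser = 0.85·0.4644 + 0.5·0.4285 + 0.5·0.1071; P(species X) ≈ 0.5958, P(species Y) ≈ 0.3234, P(species Z) ≈ 0.0808
After 'present': normaliser = 0.85·0.5958 + 0.5·0.3234 + 0.5·0.0808; P(species X) ≈ 0.7147, P(species Y) ≈ 0.2282, P(species Z) ≈ 0.0571

0.228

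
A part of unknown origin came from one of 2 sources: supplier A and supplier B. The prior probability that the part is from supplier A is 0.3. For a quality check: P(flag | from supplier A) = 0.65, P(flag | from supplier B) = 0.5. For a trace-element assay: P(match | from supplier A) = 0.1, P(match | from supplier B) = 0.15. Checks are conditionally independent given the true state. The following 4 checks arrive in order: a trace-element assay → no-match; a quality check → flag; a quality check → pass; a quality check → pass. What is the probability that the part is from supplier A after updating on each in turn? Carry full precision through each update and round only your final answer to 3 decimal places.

0.224

After a trace-element assay='no-match': P(supplier A) = 0.9·0.3000 / (0.9·0.3000 + 0.85·0.7000) ≈ 0.3121
After a quality check='flag': P(supplier A) = 0.65·0.3121 / (0.65·0.3121 + 0.5·0.6879) ≈ 0.3710
After a quality check='pass': P(supplier A) = 0.35·0.3710 / (0.35·0.3710 + 0.5·0.6290) ≈ 0.2923
After a quality check='pass': P(supplier A) = 0.35·0.2923 / (0.35·0.2923 + 0.5·0.7077) ≈ 0.2242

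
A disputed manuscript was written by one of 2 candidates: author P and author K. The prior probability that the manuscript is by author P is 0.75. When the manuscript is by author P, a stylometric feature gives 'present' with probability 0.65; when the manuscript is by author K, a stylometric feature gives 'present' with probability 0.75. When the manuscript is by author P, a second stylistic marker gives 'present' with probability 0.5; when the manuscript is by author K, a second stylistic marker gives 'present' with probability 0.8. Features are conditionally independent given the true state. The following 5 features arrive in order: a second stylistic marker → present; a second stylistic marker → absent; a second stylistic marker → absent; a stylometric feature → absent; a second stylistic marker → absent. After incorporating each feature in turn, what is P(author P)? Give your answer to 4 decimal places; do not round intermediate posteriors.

After a second stylistic marker='present': P(author P) = 0.5·0.7500 / (0.5·0.7500 + 0.8·0.2500) ≈ 0.6522
After a second stylistic marker='absent': P(author P) = 0.5·0.6522 / (0.5·0.6522 + 0.2·0.3478) ≈ 0.8242
After a second stylistic marker='absent': P(author P) = 0.5·0.8242 / (0.5·0.8242 + 0.2·0.1758) ≈ 0.9214
After a stylometric feature='absent': P(author P) = 0.35·0.9214 / (0.35·0.9214 + 0.25·0.0786) ≈ 0.9425
After a second stylistic marker='absent': P(author P) = 0.5·0.9425 / (0.5·0.9425 + 0.2·0.0575) ≈ 0.9762

0.9762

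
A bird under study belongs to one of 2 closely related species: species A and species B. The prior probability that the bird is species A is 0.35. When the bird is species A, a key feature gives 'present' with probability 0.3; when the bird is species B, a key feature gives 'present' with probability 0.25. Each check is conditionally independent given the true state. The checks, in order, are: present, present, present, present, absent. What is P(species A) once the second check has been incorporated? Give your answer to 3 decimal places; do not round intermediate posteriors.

Each posterior becomes the prior for the next update.
After 'present': P(species A) = 0.3·0.3500 / (0.3·0.3500 + 0.25·0.6500) ≈ 0.3925
After 'present': P(species A) = 0.3·0.3925 / (0.3·0.3925 + 0.25·0.6075) ≈ 0.4367

0.437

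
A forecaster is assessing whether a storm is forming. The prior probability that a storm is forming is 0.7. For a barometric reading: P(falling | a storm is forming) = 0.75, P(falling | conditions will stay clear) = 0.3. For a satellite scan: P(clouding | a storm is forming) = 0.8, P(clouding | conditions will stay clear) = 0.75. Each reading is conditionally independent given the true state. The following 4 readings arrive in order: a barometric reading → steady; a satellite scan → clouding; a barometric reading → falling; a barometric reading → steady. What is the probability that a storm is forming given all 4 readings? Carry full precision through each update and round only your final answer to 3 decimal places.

After a barometric reading='steady': P(storm) = 0.25·0.7000 / (0.25·0.7000 + 0.7·0.3000) ≈ 0.4545
After a satellite scan='clouding': P(storm) = 0.8·0.4545 / (0.8·0.4545 + 0.75·0.5455) ≈ 0.4706
After a barometric reading='falling': P(storm) = 0.75·0.4706 / (0.75·0.4706 + 0.3·0.5294) ≈ 0.6897
After a barometric reading='steady': P(storm) = 0.25·0.6897 / (0.25·0.6897 + 0.7·0.3103) ≈ 0.4425

0.442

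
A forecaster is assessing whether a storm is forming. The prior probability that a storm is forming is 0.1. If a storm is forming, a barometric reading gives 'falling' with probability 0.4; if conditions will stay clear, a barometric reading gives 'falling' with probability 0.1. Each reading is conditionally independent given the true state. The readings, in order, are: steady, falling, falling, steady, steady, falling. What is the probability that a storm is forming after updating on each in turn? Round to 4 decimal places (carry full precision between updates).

Each posterior becomes the prior for the next update.
After 'steady': P(storm) = 0.6·0.1000 / (0.6·0.1000 + 0.9·0.9000) ≈ 0.0690
After 'falling': P(storm) = 0.4·0.0690 / (0.4·0.0690 + 0.1·0.9310) ≈ 0.2286
After 'falling': P(storm) = 0.4·0.2286 / (0.4·0.2286 + 0.1·0.7714) ≈ 0.5424
After 'steady': P(storm) = 0.6·0.5424 / (0.6·0.5424 + 0.9·0.4576) ≈ 0.4414
After 'steady': P(storm) = 0.6·0.4414 / (0.6·0.4414 + 0.9·0.5586) ≈ 0.3450
After 'falling': P(storm) = 0.4·0.3450 / (0.4·0.3450 + 0.1·0.6550) ≈ 0.6781

0.6781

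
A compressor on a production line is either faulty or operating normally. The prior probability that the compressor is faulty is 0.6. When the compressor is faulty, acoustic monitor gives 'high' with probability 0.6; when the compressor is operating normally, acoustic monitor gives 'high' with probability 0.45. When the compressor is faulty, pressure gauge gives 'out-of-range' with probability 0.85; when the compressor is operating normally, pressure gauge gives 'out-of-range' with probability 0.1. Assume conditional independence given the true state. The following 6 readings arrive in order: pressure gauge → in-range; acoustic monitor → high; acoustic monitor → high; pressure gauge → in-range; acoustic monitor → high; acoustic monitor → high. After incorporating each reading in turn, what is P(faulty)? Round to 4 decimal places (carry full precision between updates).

Apply Bayes' rule sequentially, carrying P(faulty) forward.
After pressure gauge='in-range': P(faulty) = 0.15·0.6000 / (0.15·0.6000 + 0.9·0.4000) ≈ 0.2000
After acoustic monitor='high': P(faulty) = 0.6·0.2000 / (0.6·0.2000 + 0.45·0.8000) ≈ 0.2500
After acoustic monitor='high': P(faulty) = 0.6·0.2500 / (0.6·0.2500 + 0.45·0.7500) ≈ 0.3077
After pressure gauge='in-range': P(faulty) = 0.15·0.3077 / (0.15·0.3077 + 0.9·0.6923) ≈ 0.0690
After acoustic monitor='high': P(faulty) = 0.6·0.0690 / (0.6·0.0690 + 0.45·0.9310) ≈ 0.0899
After acoustic monitor='high': P(faulty) = 0.6·0.0899 / (0.6·0.0899 + 0.45·0.9101) ≈ 0.1164

0.1164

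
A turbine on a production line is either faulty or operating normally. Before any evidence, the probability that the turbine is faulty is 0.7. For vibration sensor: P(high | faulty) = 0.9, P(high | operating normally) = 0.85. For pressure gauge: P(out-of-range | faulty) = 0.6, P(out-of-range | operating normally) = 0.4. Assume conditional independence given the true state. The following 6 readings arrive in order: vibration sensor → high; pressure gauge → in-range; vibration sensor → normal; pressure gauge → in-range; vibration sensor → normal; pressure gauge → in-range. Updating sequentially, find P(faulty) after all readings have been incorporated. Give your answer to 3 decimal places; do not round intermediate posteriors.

After vibration sensor='high': P(faulty) = 0.9·0.7000 / (0.9·0.7000 + 0.85·0.3000) ≈ 0.7119
After pressure gauge='in-range': P(faulty) = 0.4·0.7119 / (0.4·0.7119 + 0.6·0.2881) ≈ 0.6222
After vibration sensor='normal': P(faulty) = 0.1·0.6222 / (0.1·0.6222 + 0.15·0.3778) ≈ 0.5234
After pressure gauge='in-range': P(faulty) = 0.4·0.5234 / (0.4·0.5234 + 0.6·0.4766) ≈ 0.4226
After vibration sensor='normal': P(faulty) = 0.1·0.4226 / (0.1·0.4226 + 0.15·0.5774) ≈ 0.3280
After pressure gauge='in-range': P(faulty) = 0.4·0.3280 / (0.4·0.3280 + 0.6·0.6720) ≈ 0.2455

0.245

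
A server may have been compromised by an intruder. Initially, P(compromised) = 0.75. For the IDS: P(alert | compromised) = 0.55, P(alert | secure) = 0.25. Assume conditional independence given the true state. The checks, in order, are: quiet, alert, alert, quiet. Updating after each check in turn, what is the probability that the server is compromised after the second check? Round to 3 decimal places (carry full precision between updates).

0.798

Each posterior becomes the prior for the next update.
After 'quiet': P(compromised) = 0.45·0.7500 / (0.45·0.7500 + 0.75·0.2500) ≈ 0.6429
After 'alert': P(compromised) = 0.55·0.6429 / (0.55·0.6429 + 0.25·0.3571) ≈ 0.7984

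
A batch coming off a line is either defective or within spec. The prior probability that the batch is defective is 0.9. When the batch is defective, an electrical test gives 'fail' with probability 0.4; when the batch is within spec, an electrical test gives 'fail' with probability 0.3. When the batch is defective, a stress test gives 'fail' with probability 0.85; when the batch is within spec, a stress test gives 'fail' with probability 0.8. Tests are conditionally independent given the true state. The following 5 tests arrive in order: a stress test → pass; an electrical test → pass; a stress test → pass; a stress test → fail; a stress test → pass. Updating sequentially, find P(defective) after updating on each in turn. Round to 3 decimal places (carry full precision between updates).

After a stress test='pass': P(defective) = 0.15·0.9000 / (0.15·0.9000 + 0.2·0.1000) ≈ 0.8710
After an electrical test='pass': P(defective) = 0.6·0.8710 / (0.6·0.8710 + 0.7·0.1290) ≈ 0.8526
After a stress test='pass': P(defective) = 0.15·0.8526 / (0.15·0.8526 + 0.2·0.1474) ≈ 0.8127
After a stress test='fail': P(defective) = 0.85·0.8127 / (0.85·0.8127 + 0.8·0.1873) ≈ 0.8218
After a stress test='pass': P(defective) = 0.15·0.8218 / (0.15·0.8218 + 0.2·0.1782) ≈ 0.7757

0.776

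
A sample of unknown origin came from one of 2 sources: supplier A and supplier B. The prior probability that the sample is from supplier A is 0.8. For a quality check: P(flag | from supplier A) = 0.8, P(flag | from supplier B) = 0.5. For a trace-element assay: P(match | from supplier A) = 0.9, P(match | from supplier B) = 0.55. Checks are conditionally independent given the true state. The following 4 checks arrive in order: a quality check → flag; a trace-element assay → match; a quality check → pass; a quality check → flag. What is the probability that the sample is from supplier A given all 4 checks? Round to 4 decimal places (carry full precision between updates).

After a quality check='flag': P(supplier A) = 0.8·0.8000 / (0.8·0.8000 + 0.5·0.2000) ≈ 0.8649
After a trace-element assay='match': P(supplier A) = 0.9·0.8649 / (0.9·0.8649 + 0.55·0.1351) ≈ 0.9128
After a quality check='pass': P(supplier A) = 0.2·0.9128 / (0.2·0.9128 + 0.5·0.0872) ≈ 0.8073
After a quality check='flag': P(supplier A) = 0.8·0.8073 / (0.8·0.8073 + 0.5·0.1927) ≈ 0.8702

0.8702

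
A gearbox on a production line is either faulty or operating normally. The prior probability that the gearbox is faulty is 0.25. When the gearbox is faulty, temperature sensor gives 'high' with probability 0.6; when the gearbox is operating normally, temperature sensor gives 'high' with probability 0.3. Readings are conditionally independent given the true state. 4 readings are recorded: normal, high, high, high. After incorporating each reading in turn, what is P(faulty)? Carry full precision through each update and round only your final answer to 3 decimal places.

After 'normal': P(faulty) = 0.4·0.2500 / (0.4·0.2500 + 0.7·0.7500) ≈ 0.1600
After 'high': P(faulty) = 0.6·0.1600 / (0.6·0.1600 + 0.3·0.8400) ≈ 0.2759
After 'high': P(faulty) = 0.6·0.2759 / (0.6·0.2759 + 0.3·0.7241) ≈ 0.4324
After 'high': P(faulty) = 0.6·0.4324 / (0.6·0.4324 + 0.3·0.5676) ≈ 0.6038

0.604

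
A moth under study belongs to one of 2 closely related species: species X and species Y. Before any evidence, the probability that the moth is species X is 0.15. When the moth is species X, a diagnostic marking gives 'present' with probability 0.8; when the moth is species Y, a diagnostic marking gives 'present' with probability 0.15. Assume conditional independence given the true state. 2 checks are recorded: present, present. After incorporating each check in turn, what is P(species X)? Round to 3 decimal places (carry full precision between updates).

After 'present': P(species X) = 0.8·0.1500 / (0.8·0.1500 + 0.15·0.8500) ≈ 0.4848
After 'present': P(species X) = 0.8·0.4848 / (0.8·0.4848 + 0.15·0.5152) ≈ 0.8339

0.834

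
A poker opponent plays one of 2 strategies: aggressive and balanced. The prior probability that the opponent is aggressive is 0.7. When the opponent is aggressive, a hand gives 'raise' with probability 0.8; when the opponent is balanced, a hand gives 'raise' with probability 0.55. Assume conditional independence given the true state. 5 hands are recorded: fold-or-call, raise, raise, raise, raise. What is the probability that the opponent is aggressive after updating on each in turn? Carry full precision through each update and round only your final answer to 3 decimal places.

0.823

After 'fold-or-call': P(aggressive) = 0.2·0.7000 / (0.2·0.7000 + 0.45·0.3000) ≈ 0.5091
After 'raise': P(aggressive) = 0.8·0.5091 / (0.8·0.5091 + 0.55·0.4909) ≈ 0.6013
After 'raise': P(aggressive) = 0.8·0.6013 / (0.8·0.6013 + 0.55·0.3987) ≈ 0.6869
After 'raise': P(aggressive) = 0.8·0.6869 / (0.8·0.6869 + 0.55·0.3131) ≈ 0.7614
After 'raise': P(aggressive) = 0.8·0.7614 / (0.8·0.7614 + 0.55·0.2386) ≈ 0.8228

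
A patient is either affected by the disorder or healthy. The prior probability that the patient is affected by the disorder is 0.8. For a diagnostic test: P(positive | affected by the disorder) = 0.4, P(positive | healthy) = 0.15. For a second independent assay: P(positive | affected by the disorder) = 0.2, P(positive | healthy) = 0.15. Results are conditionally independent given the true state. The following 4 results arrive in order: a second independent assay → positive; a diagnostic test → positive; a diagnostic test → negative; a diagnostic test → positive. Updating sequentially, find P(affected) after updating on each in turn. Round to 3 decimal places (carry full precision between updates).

0.964

Apply Bayes' rule sequentially, carrying P(affected) forward.
After a second independent assay='positive': P(affected) = 0.2·0.8000 / (0.2·0.8000 + 0.15·0.2000) ≈ 0.8421
After a diagnostic test='positive': P(affected) = 0.4·0.8421 / (0.4·0.8421 + 0.15·0.1579) ≈ 0.9343
After a diagnostic test='negative': P(affected) = 0.6·0.9343 / (0.6·0.9343 + 0.85·0.0657) ≈ 0.9094
After a diagnostic test='positive': P(affected) = 0.4·0.9094 / (0.4·0.9094 + 0.15·0.0906) ≈ 0.9640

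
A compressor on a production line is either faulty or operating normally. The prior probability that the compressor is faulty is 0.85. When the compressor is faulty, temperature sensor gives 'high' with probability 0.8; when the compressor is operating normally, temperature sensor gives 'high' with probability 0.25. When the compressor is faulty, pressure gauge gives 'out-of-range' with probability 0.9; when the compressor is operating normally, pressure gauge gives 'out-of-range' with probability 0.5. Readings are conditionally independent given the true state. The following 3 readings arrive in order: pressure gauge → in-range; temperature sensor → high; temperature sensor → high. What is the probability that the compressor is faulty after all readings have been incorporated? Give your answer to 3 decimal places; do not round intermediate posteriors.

0.921

Apply Bayes' rule sequentially, carrying P(faulty) forward.
After pressure gauge='in-range': P(faulty) = 0.1·0.8500 / (0.1·0.8500 + 0.5·0.1500) ≈ 0.5312
After temperature sensor='high': P(faulty) = 0.8·0.5312 / (0.8·0.5312 + 0.25·0.4688) ≈ 0.7839
After temperature sensor='high': P(faulty) = 0.8·0.7839 / (0.8·0.7839 + 0.25·0.2161) ≈ 0.9207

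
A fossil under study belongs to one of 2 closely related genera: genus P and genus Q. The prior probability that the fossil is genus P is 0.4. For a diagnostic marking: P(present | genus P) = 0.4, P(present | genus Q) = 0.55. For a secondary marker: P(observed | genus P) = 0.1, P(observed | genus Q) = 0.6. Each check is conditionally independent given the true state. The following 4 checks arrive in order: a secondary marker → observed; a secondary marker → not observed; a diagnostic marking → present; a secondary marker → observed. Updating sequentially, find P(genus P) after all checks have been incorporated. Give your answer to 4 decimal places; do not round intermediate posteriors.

After a secondary marker='observed': P(genus P) = 0.1·0.4000 / (0.1·0.4000 + 0.6·0.6000) ≈ 0.1000
After a secondary marker='not observed': P(genus P) = 0.9·0.1000 / (0.9·0.1000 + 0.4·0.9000) ≈ 0.2000
After a diagnostic marking='present': P(genus P) = 0.4·0.2000 / (0.4·0.2000 + 0.55·0.8000) ≈ 0.1538
After a secondary marker='observed': P(genus P) = 0.1·0.1538 / (0.1·0.1538 + 0.6·0.8462) ≈ 0.0294

0.0294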